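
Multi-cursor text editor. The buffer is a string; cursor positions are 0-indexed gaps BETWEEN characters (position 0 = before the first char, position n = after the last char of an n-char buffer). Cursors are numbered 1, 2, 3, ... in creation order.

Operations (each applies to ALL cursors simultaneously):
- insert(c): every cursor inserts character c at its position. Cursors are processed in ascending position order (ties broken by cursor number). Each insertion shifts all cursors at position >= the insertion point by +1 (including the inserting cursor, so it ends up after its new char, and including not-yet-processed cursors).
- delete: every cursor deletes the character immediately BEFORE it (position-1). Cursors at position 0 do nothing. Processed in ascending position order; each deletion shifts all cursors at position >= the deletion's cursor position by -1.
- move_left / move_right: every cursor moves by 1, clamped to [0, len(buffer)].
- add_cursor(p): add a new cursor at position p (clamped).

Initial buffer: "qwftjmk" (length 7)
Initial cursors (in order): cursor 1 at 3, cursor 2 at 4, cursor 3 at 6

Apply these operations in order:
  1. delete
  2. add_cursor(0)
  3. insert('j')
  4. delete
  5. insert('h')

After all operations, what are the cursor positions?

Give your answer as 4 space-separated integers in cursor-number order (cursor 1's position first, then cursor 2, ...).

After op 1 (delete): buffer="qwjk" (len 4), cursors c1@2 c2@2 c3@3, authorship ....
After op 2 (add_cursor(0)): buffer="qwjk" (len 4), cursors c4@0 c1@2 c2@2 c3@3, authorship ....
After op 3 (insert('j')): buffer="jqwjjjjk" (len 8), cursors c4@1 c1@5 c2@5 c3@7, authorship 4..12.3.
After op 4 (delete): buffer="qwjk" (len 4), cursors c4@0 c1@2 c2@2 c3@3, authorship ....
After op 5 (insert('h')): buffer="hqwhhjhk" (len 8), cursors c4@1 c1@5 c2@5 c3@7, authorship 4..12.3.

Answer: 5 5 7 1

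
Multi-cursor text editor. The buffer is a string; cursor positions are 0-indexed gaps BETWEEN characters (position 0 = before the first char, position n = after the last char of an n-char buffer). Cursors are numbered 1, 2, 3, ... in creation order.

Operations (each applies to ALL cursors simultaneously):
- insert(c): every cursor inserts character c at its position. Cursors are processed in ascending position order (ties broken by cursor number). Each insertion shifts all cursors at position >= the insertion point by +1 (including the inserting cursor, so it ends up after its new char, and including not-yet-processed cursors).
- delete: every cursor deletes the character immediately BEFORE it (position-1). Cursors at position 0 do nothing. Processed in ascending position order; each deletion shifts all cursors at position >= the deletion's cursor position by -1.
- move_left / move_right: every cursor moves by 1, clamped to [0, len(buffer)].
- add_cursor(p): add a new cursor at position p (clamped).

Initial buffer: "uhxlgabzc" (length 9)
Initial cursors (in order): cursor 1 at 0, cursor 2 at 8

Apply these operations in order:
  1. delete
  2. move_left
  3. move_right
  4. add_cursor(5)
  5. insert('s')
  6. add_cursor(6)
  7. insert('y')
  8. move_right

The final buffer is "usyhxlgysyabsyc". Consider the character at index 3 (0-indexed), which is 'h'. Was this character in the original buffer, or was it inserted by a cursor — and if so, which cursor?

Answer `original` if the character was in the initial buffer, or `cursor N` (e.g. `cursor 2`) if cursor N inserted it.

Answer: original

Derivation:
After op 1 (delete): buffer="uhxlgabc" (len 8), cursors c1@0 c2@7, authorship ........
After op 2 (move_left): buffer="uhxlgabc" (len 8), cursors c1@0 c2@6, authorship ........
After op 3 (move_right): buffer="uhxlgabc" (len 8), cursors c1@1 c2@7, authorship ........
After op 4 (add_cursor(5)): buffer="uhxlgabc" (len 8), cursors c1@1 c3@5 c2@7, authorship ........
After op 5 (insert('s')): buffer="ushxlgsabsc" (len 11), cursors c1@2 c3@7 c2@10, authorship .1....3..2.
After op 6 (add_cursor(6)): buffer="ushxlgsabsc" (len 11), cursors c1@2 c4@6 c3@7 c2@10, authorship .1....3..2.
After op 7 (insert('y')): buffer="usyhxlgysyabsyc" (len 15), cursors c1@3 c4@8 c3@10 c2@14, authorship .11....433..22.
After op 8 (move_right): buffer="usyhxlgysyabsyc" (len 15), cursors c1@4 c4@9 c3@11 c2@15, authorship .11....433..22.
Authorship (.=original, N=cursor N): . 1 1 . . . . 4 3 3 . . 2 2 .
Index 3: author = original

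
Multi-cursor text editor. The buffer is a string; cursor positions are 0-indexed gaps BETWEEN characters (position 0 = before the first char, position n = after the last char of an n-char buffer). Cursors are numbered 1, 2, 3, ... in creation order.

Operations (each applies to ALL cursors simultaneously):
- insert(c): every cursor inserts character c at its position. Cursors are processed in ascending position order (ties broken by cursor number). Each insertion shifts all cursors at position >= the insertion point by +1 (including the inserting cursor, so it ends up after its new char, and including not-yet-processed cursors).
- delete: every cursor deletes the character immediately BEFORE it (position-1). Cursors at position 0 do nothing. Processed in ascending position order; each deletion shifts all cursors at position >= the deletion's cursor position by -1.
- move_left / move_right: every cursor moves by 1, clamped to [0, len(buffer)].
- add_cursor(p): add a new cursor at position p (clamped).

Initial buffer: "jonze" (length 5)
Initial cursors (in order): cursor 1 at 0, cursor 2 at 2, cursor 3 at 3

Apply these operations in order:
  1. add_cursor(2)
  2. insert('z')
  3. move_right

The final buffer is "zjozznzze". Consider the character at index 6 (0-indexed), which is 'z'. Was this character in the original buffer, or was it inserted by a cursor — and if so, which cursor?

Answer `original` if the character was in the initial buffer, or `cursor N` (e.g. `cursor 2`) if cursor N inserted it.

Answer: cursor 3

Derivation:
After op 1 (add_cursor(2)): buffer="jonze" (len 5), cursors c1@0 c2@2 c4@2 c3@3, authorship .....
After op 2 (insert('z')): buffer="zjozznzze" (len 9), cursors c1@1 c2@5 c4@5 c3@7, authorship 1..24.3..
After op 3 (move_right): buffer="zjozznzze" (len 9), cursors c1@2 c2@6 c4@6 c3@8, authorship 1..24.3..
Authorship (.=original, N=cursor N): 1 . . 2 4 . 3 . .
Index 6: author = 3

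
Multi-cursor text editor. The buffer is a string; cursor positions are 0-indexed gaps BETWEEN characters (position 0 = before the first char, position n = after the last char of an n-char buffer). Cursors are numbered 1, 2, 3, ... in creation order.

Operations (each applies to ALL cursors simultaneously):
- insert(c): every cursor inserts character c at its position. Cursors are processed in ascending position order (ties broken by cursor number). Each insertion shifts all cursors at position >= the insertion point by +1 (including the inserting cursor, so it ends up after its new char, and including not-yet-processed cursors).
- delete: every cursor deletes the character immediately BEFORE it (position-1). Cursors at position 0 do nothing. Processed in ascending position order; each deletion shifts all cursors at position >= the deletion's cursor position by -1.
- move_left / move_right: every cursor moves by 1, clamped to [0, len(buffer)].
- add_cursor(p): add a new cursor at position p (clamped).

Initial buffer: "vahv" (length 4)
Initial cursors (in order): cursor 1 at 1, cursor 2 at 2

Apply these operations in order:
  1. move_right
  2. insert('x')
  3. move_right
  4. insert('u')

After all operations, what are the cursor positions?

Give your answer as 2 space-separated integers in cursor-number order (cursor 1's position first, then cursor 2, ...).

After op 1 (move_right): buffer="vahv" (len 4), cursors c1@2 c2@3, authorship ....
After op 2 (insert('x')): buffer="vaxhxv" (len 6), cursors c1@3 c2@5, authorship ..1.2.
After op 3 (move_right): buffer="vaxhxv" (len 6), cursors c1@4 c2@6, authorship ..1.2.
After op 4 (insert('u')): buffer="vaxhuxvu" (len 8), cursors c1@5 c2@8, authorship ..1.12.2

Answer: 5 8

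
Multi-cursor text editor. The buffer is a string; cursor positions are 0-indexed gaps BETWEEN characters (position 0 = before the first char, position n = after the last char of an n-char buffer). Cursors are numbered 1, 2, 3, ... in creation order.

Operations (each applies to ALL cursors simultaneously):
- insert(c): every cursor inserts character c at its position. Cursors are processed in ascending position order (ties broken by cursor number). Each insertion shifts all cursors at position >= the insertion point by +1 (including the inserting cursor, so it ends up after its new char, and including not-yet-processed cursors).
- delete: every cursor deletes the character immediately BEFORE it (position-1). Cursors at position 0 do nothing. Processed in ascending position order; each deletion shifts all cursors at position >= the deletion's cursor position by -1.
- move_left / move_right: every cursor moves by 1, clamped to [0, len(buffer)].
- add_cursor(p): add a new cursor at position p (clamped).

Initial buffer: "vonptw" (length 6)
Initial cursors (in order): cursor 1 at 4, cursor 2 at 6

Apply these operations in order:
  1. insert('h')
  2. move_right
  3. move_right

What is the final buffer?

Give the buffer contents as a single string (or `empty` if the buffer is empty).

After op 1 (insert('h')): buffer="vonphtwh" (len 8), cursors c1@5 c2@8, authorship ....1..2
After op 2 (move_right): buffer="vonphtwh" (len 8), cursors c1@6 c2@8, authorship ....1..2
After op 3 (move_right): buffer="vonphtwh" (len 8), cursors c1@7 c2@8, authorship ....1..2

Answer: vonphtwh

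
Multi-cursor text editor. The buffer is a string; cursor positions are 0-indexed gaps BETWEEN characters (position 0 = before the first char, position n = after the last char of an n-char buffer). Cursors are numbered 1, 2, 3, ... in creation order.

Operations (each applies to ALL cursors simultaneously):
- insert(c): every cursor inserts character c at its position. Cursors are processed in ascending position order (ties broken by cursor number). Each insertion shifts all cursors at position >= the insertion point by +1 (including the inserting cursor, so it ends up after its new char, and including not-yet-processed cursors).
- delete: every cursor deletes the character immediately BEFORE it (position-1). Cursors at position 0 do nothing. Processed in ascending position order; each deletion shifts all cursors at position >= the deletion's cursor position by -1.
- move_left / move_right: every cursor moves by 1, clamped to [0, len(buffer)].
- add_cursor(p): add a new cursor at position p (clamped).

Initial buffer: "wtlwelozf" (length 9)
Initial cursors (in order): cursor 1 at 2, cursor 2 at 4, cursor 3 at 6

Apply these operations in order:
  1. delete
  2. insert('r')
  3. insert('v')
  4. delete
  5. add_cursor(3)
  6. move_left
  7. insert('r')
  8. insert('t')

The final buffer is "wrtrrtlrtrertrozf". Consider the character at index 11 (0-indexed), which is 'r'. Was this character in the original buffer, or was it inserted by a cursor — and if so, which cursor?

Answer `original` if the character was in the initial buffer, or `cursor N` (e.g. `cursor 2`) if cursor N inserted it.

After op 1 (delete): buffer="wleozf" (len 6), cursors c1@1 c2@2 c3@3, authorship ......
After op 2 (insert('r')): buffer="wrlrerozf" (len 9), cursors c1@2 c2@4 c3@6, authorship .1.2.3...
After op 3 (insert('v')): buffer="wrvlrvervozf" (len 12), cursors c1@3 c2@6 c3@9, authorship .11.22.33...
After op 4 (delete): buffer="wrlrerozf" (len 9), cursors c1@2 c2@4 c3@6, authorship .1.2.3...
After op 5 (add_cursor(3)): buffer="wrlrerozf" (len 9), cursors c1@2 c4@3 c2@4 c3@6, authorship .1.2.3...
After op 6 (move_left): buffer="wrlrerozf" (len 9), cursors c1@1 c4@2 c2@3 c3@5, authorship .1.2.3...
After op 7 (insert('r')): buffer="wrrrlrrerrozf" (len 13), cursors c1@2 c4@4 c2@6 c3@9, authorship .114.22.33...
After op 8 (insert('t')): buffer="wrtrrtlrtrertrozf" (len 17), cursors c1@3 c4@6 c2@9 c3@13, authorship .11144.222.333...
Authorship (.=original, N=cursor N): . 1 1 1 4 4 . 2 2 2 . 3 3 3 . . .
Index 11: author = 3

Answer: cursor 3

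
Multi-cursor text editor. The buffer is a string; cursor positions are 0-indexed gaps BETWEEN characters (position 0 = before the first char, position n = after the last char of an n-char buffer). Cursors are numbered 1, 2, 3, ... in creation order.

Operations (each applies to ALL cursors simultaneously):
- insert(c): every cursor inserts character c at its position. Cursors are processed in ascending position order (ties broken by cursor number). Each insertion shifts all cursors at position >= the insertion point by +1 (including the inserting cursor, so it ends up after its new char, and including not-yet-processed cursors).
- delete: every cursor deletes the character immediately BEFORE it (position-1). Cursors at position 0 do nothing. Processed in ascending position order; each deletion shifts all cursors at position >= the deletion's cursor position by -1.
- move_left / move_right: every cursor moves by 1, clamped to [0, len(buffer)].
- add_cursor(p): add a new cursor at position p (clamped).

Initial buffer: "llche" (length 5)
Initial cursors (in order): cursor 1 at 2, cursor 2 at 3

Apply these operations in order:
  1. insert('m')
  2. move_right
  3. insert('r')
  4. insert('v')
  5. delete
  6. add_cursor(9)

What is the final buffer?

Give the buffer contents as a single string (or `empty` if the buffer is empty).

Answer: llmcrmhre

Derivation:
After op 1 (insert('m')): buffer="llmcmhe" (len 7), cursors c1@3 c2@5, authorship ..1.2..
After op 2 (move_right): buffer="llmcmhe" (len 7), cursors c1@4 c2@6, authorship ..1.2..
After op 3 (insert('r')): buffer="llmcrmhre" (len 9), cursors c1@5 c2@8, authorship ..1.12.2.
After op 4 (insert('v')): buffer="llmcrvmhrve" (len 11), cursors c1@6 c2@10, authorship ..1.112.22.
After op 5 (delete): buffer="llmcrmhre" (len 9), cursors c1@5 c2@8, authorship ..1.12.2.
After op 6 (add_cursor(9)): buffer="llmcrmhre" (len 9), cursors c1@5 c2@8 c3@9, authorship ..1.12.2.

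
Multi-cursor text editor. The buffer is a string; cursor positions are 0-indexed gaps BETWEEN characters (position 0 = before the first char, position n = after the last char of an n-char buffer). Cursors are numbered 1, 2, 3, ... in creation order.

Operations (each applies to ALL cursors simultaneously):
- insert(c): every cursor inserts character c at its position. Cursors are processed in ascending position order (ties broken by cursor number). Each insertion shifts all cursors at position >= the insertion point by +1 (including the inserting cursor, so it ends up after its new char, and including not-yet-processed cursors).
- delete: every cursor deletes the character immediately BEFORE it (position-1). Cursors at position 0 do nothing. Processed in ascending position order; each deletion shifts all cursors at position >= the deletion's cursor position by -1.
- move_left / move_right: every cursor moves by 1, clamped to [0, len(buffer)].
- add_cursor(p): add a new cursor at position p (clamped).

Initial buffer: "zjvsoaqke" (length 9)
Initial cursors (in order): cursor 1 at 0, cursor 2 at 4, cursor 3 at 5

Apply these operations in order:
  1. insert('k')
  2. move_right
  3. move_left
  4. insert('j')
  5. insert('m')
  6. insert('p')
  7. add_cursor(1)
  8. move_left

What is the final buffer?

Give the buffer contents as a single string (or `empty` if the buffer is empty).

Answer: kjmpzjvskjmpokjmpaqke

Derivation:
After op 1 (insert('k')): buffer="kzjvskokaqke" (len 12), cursors c1@1 c2@6 c3@8, authorship 1....2.3....
After op 2 (move_right): buffer="kzjvskokaqke" (len 12), cursors c1@2 c2@7 c3@9, authorship 1....2.3....
After op 3 (move_left): buffer="kzjvskokaqke" (len 12), cursors c1@1 c2@6 c3@8, authorship 1....2.3....
After op 4 (insert('j')): buffer="kjzjvskjokjaqke" (len 15), cursors c1@2 c2@8 c3@11, authorship 11....22.33....
After op 5 (insert('m')): buffer="kjmzjvskjmokjmaqke" (len 18), cursors c1@3 c2@10 c3@14, authorship 111....222.333....
After op 6 (insert('p')): buffer="kjmpzjvskjmpokjmpaqke" (len 21), cursors c1@4 c2@12 c3@17, authorship 1111....2222.3333....
After op 7 (add_cursor(1)): buffer="kjmpzjvskjmpokjmpaqke" (len 21), cursors c4@1 c1@4 c2@12 c3@17, authorship 1111....2222.3333....
After op 8 (move_left): buffer="kjmpzjvskjmpokjmpaqke" (len 21), cursors c4@0 c1@3 c2@11 c3@16, authorship 1111....2222.3333....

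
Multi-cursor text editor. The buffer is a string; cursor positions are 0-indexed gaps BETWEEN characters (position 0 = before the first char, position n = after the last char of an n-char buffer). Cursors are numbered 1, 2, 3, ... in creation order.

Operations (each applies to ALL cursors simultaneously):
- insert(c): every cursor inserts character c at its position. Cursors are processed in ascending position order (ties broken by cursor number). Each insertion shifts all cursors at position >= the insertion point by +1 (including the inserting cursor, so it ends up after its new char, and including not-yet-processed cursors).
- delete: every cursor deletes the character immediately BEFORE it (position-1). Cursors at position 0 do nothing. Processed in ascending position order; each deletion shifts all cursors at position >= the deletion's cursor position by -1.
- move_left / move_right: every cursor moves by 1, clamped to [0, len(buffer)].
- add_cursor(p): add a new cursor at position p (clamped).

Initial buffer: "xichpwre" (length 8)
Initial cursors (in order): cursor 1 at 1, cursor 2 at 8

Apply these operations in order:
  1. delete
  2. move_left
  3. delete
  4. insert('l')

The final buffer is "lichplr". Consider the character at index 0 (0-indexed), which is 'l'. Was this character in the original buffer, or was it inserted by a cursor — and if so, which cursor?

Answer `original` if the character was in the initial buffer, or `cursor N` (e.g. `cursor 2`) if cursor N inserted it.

Answer: cursor 1

Derivation:
After op 1 (delete): buffer="ichpwr" (len 6), cursors c1@0 c2@6, authorship ......
After op 2 (move_left): buffer="ichpwr" (len 6), cursors c1@0 c2@5, authorship ......
After op 3 (delete): buffer="ichpr" (len 5), cursors c1@0 c2@4, authorship .....
After op 4 (insert('l')): buffer="lichplr" (len 7), cursors c1@1 c2@6, authorship 1....2.
Authorship (.=original, N=cursor N): 1 . . . . 2 .
Index 0: author = 1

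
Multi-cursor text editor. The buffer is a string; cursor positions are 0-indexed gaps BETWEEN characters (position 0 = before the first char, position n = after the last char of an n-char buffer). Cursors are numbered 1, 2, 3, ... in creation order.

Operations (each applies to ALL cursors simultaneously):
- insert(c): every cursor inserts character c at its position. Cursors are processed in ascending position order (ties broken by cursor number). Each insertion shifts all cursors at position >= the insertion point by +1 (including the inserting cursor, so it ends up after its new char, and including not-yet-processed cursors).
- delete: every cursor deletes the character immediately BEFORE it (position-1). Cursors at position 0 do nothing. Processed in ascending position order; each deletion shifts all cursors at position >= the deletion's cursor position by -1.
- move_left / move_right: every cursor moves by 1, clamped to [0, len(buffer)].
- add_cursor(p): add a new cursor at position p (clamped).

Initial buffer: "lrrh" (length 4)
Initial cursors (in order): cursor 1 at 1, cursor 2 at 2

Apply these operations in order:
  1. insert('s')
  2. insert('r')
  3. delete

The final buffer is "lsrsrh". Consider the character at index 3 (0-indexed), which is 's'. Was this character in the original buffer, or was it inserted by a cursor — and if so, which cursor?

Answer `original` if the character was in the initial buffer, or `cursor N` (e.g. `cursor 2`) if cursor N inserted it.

After op 1 (insert('s')): buffer="lsrsrh" (len 6), cursors c1@2 c2@4, authorship .1.2..
After op 2 (insert('r')): buffer="lsrrsrrh" (len 8), cursors c1@3 c2@6, authorship .11.22..
After op 3 (delete): buffer="lsrsrh" (len 6), cursors c1@2 c2@4, authorship .1.2..
Authorship (.=original, N=cursor N): . 1 . 2 . .
Index 3: author = 2

Answer: cursor 2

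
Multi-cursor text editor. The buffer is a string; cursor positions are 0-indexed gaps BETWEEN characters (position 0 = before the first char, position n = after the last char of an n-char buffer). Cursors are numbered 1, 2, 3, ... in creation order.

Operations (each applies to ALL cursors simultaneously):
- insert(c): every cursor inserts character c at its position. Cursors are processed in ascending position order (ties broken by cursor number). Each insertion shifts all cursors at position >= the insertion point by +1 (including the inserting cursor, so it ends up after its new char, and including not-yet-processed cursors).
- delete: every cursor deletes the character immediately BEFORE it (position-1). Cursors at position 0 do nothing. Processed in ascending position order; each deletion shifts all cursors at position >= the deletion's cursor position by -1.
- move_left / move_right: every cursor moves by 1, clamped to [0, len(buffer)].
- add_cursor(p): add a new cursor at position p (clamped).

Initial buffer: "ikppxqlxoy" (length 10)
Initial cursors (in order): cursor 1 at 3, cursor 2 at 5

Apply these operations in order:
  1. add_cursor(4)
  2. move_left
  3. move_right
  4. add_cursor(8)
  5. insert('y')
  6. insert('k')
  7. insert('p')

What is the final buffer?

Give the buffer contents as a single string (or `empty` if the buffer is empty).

Answer: ikpykppykpxykpqlxykpoy

Derivation:
After op 1 (add_cursor(4)): buffer="ikppxqlxoy" (len 10), cursors c1@3 c3@4 c2@5, authorship ..........
After op 2 (move_left): buffer="ikppxqlxoy" (len 10), cursors c1@2 c3@3 c2@4, authorship ..........
After op 3 (move_right): buffer="ikppxqlxoy" (len 10), cursors c1@3 c3@4 c2@5, authorship ..........
After op 4 (add_cursor(8)): buffer="ikppxqlxoy" (len 10), cursors c1@3 c3@4 c2@5 c4@8, authorship ..........
After op 5 (insert('y')): buffer="ikpypyxyqlxyoy" (len 14), cursors c1@4 c3@6 c2@8 c4@12, authorship ...1.3.2...4..
After op 6 (insert('k')): buffer="ikpykpykxykqlxykoy" (len 18), cursors c1@5 c3@8 c2@11 c4@16, authorship ...11.33.22...44..
After op 7 (insert('p')): buffer="ikpykppykpxykpqlxykpoy" (len 22), cursors c1@6 c3@10 c2@14 c4@20, authorship ...111.333.222...444..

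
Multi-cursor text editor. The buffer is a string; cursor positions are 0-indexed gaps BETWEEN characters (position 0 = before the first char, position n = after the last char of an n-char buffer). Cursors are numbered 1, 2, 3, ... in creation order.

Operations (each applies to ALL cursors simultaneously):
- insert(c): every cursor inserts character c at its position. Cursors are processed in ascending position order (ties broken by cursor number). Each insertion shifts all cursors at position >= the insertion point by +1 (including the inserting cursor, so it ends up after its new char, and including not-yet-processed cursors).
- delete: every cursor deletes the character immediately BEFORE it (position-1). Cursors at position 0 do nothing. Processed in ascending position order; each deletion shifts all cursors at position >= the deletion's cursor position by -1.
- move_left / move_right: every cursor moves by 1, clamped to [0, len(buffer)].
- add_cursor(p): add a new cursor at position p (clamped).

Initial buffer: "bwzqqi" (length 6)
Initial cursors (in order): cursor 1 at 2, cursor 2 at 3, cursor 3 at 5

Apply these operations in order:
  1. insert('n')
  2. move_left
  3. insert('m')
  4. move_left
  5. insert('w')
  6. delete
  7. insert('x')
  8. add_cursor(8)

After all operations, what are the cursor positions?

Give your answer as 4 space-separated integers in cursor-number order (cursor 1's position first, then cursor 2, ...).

Answer: 3 7 12 8

Derivation:
After op 1 (insert('n')): buffer="bwnznqqni" (len 9), cursors c1@3 c2@5 c3@8, authorship ..1.2..3.
After op 2 (move_left): buffer="bwnznqqni" (len 9), cursors c1@2 c2@4 c3@7, authorship ..1.2..3.
After op 3 (insert('m')): buffer="bwmnzmnqqmni" (len 12), cursors c1@3 c2@6 c3@10, authorship ..11.22..33.
After op 4 (move_left): buffer="bwmnzmnqqmni" (len 12), cursors c1@2 c2@5 c3@9, authorship ..11.22..33.
After op 5 (insert('w')): buffer="bwwmnzwmnqqwmni" (len 15), cursors c1@3 c2@7 c3@12, authorship ..111.222..333.
After op 6 (delete): buffer="bwmnzmnqqmni" (len 12), cursors c1@2 c2@5 c3@9, authorship ..11.22..33.
After op 7 (insert('x')): buffer="bwxmnzxmnqqxmni" (len 15), cursors c1@3 c2@7 c3@12, authorship ..111.222..333.
After op 8 (add_cursor(8)): buffer="bwxmnzxmnqqxmni" (len 15), cursors c1@3 c2@7 c4@8 c3@12, authorship ..111.222..333.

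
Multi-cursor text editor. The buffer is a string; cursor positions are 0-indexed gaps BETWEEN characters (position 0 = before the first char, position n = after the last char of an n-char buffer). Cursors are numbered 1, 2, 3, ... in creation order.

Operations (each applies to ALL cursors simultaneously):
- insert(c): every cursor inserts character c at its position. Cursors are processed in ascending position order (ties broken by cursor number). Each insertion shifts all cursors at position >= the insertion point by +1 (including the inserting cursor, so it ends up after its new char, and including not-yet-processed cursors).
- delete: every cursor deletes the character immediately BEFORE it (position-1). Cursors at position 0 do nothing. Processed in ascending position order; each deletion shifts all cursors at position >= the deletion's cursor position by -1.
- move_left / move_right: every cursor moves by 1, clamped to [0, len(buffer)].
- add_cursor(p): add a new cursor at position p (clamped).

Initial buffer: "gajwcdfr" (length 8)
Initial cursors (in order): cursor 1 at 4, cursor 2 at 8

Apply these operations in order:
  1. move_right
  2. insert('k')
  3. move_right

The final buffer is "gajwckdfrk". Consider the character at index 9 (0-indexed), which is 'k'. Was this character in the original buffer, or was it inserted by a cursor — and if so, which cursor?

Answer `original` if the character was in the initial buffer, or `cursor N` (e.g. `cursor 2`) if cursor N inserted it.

Answer: cursor 2

Derivation:
After op 1 (move_right): buffer="gajwcdfr" (len 8), cursors c1@5 c2@8, authorship ........
After op 2 (insert('k')): buffer="gajwckdfrk" (len 10), cursors c1@6 c2@10, authorship .....1...2
After op 3 (move_right): buffer="gajwckdfrk" (len 10), cursors c1@7 c2@10, authorship .....1...2
Authorship (.=original, N=cursor N): . . . . . 1 . . . 2
Index 9: author = 2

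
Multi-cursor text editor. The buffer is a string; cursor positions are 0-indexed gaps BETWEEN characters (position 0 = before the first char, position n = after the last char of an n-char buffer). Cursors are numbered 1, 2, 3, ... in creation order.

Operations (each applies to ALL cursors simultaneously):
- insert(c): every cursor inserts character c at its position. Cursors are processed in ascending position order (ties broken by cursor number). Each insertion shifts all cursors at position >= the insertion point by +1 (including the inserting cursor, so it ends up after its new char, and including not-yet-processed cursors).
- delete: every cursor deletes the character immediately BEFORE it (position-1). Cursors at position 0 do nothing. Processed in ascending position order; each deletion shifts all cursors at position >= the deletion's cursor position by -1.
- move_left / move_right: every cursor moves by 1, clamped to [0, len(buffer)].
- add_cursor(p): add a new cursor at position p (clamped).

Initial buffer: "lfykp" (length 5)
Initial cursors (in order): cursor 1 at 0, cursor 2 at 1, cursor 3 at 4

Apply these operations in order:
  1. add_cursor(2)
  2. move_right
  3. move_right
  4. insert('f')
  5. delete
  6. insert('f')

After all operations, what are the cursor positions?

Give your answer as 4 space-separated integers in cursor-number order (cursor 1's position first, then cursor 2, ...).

Answer: 3 5 9 7

Derivation:
After op 1 (add_cursor(2)): buffer="lfykp" (len 5), cursors c1@0 c2@1 c4@2 c3@4, authorship .....
After op 2 (move_right): buffer="lfykp" (len 5), cursors c1@1 c2@2 c4@3 c3@5, authorship .....
After op 3 (move_right): buffer="lfykp" (len 5), cursors c1@2 c2@3 c4@4 c3@5, authorship .....
After op 4 (insert('f')): buffer="lffyfkfpf" (len 9), cursors c1@3 c2@5 c4@7 c3@9, authorship ..1.2.4.3
After op 5 (delete): buffer="lfykp" (len 5), cursors c1@2 c2@3 c4@4 c3@5, authorship .....
After op 6 (insert('f')): buffer="lffyfkfpf" (len 9), cursors c1@3 c2@5 c4@7 c3@9, authorship ..1.2.4.3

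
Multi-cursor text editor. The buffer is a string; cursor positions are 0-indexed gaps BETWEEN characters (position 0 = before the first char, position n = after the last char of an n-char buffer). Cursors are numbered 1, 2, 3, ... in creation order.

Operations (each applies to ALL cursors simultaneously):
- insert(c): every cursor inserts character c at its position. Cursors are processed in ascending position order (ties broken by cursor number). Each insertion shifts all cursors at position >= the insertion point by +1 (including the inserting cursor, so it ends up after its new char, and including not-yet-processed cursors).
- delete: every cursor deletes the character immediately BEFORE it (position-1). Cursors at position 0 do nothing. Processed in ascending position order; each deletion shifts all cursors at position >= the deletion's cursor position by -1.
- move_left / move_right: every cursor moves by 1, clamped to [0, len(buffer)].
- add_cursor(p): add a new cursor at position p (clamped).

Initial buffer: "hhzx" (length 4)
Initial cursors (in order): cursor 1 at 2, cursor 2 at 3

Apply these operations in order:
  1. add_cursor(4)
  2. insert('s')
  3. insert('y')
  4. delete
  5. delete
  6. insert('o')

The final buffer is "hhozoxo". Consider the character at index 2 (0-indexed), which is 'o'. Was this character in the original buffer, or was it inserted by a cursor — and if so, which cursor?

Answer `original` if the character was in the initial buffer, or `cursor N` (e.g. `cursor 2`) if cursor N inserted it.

After op 1 (add_cursor(4)): buffer="hhzx" (len 4), cursors c1@2 c2@3 c3@4, authorship ....
After op 2 (insert('s')): buffer="hhszsxs" (len 7), cursors c1@3 c2@5 c3@7, authorship ..1.2.3
After op 3 (insert('y')): buffer="hhsyzsyxsy" (len 10), cursors c1@4 c2@7 c3@10, authorship ..11.22.33
After op 4 (delete): buffer="hhszsxs" (len 7), cursors c1@3 c2@5 c3@7, authorship ..1.2.3
After op 5 (delete): buffer="hhzx" (len 4), cursors c1@2 c2@3 c3@4, authorship ....
After op 6 (insert('o')): buffer="hhozoxo" (len 7), cursors c1@3 c2@5 c3@7, authorship ..1.2.3
Authorship (.=original, N=cursor N): . . 1 . 2 . 3
Index 2: author = 1

Answer: cursor 1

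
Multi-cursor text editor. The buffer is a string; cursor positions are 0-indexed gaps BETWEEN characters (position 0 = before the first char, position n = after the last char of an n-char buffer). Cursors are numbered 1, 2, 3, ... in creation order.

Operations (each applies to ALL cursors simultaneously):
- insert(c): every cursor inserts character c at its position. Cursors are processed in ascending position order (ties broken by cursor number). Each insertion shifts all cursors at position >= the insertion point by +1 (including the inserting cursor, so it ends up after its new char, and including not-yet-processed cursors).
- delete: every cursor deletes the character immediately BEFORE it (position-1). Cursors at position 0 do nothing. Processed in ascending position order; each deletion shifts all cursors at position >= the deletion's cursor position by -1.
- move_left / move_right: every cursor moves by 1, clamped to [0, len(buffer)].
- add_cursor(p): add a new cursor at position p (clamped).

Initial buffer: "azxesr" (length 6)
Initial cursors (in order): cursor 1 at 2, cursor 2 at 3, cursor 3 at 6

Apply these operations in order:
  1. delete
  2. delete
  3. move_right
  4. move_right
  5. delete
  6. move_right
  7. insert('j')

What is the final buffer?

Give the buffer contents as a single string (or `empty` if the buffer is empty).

Answer: jjj

Derivation:
After op 1 (delete): buffer="aes" (len 3), cursors c1@1 c2@1 c3@3, authorship ...
After op 2 (delete): buffer="e" (len 1), cursors c1@0 c2@0 c3@1, authorship .
After op 3 (move_right): buffer="e" (len 1), cursors c1@1 c2@1 c3@1, authorship .
After op 4 (move_right): buffer="e" (len 1), cursors c1@1 c2@1 c3@1, authorship .
After op 5 (delete): buffer="" (len 0), cursors c1@0 c2@0 c3@0, authorship 
After op 6 (move_right): buffer="" (len 0), cursors c1@0 c2@0 c3@0, authorship 
After op 7 (insert('j')): buffer="jjj" (len 3), cursors c1@3 c2@3 c3@3, authorship 123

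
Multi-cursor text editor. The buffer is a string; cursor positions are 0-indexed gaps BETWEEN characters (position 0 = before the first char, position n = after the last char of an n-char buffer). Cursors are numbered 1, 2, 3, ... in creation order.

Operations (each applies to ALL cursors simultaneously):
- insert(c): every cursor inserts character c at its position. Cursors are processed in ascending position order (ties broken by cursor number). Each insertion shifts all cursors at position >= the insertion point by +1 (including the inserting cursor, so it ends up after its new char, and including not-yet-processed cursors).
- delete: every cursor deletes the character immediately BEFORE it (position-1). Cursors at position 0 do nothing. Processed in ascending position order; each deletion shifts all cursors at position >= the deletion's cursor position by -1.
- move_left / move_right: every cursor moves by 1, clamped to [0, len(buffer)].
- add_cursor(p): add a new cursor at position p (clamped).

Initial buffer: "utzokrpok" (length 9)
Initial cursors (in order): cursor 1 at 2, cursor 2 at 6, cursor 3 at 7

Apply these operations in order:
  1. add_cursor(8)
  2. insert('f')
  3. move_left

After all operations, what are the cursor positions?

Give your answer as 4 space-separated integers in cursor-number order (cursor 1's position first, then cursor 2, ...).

After op 1 (add_cursor(8)): buffer="utzokrpok" (len 9), cursors c1@2 c2@6 c3@7 c4@8, authorship .........
After op 2 (insert('f')): buffer="utfzokrfpfofk" (len 13), cursors c1@3 c2@8 c3@10 c4@12, authorship ..1....2.3.4.
After op 3 (move_left): buffer="utfzokrfpfofk" (len 13), cursors c1@2 c2@7 c3@9 c4@11, authorship ..1....2.3.4.

Answer: 2 7 9 11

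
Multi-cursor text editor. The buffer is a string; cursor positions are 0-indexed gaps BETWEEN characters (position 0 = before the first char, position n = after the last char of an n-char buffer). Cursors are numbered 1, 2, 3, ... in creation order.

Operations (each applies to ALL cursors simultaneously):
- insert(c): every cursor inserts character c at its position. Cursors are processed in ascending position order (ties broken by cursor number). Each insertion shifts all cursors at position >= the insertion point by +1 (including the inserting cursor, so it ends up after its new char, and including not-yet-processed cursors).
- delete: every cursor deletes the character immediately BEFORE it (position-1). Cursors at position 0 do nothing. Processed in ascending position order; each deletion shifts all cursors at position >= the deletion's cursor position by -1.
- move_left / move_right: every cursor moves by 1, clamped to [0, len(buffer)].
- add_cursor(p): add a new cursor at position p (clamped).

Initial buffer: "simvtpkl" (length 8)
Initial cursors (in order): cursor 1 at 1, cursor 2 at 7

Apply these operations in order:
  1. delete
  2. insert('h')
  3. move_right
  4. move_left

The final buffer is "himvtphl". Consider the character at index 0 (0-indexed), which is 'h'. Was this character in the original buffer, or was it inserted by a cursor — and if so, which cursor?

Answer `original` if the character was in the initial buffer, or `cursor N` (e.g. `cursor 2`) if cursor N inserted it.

Answer: cursor 1

Derivation:
After op 1 (delete): buffer="imvtpl" (len 6), cursors c1@0 c2@5, authorship ......
After op 2 (insert('h')): buffer="himvtphl" (len 8), cursors c1@1 c2@7, authorship 1.....2.
After op 3 (move_right): buffer="himvtphl" (len 8), cursors c1@2 c2@8, authorship 1.....2.
After op 4 (move_left): buffer="himvtphl" (len 8), cursors c1@1 c2@7, authorship 1.....2.
Authorship (.=original, N=cursor N): 1 . . . . . 2 .
Index 0: author = 1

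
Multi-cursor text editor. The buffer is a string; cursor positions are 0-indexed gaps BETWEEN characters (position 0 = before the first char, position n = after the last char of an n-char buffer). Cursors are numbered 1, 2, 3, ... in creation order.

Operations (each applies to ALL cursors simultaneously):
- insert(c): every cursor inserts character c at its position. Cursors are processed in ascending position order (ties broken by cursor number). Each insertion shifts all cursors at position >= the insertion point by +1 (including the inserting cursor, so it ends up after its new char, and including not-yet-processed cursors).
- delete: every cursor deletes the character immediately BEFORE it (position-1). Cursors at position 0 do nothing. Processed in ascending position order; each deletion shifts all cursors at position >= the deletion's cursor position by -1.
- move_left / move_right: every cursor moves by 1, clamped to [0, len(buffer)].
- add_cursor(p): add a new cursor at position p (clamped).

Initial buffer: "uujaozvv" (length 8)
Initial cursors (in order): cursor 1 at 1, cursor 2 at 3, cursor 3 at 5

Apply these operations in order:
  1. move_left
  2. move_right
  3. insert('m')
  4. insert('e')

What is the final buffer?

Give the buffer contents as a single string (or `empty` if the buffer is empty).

Answer: umeujmeaomezvv

Derivation:
After op 1 (move_left): buffer="uujaozvv" (len 8), cursors c1@0 c2@2 c3@4, authorship ........
After op 2 (move_right): buffer="uujaozvv" (len 8), cursors c1@1 c2@3 c3@5, authorship ........
After op 3 (insert('m')): buffer="umujmaomzvv" (len 11), cursors c1@2 c2@5 c3@8, authorship .1..2..3...
After op 4 (insert('e')): buffer="umeujmeaomezvv" (len 14), cursors c1@3 c2@7 c3@11, authorship .11..22..33...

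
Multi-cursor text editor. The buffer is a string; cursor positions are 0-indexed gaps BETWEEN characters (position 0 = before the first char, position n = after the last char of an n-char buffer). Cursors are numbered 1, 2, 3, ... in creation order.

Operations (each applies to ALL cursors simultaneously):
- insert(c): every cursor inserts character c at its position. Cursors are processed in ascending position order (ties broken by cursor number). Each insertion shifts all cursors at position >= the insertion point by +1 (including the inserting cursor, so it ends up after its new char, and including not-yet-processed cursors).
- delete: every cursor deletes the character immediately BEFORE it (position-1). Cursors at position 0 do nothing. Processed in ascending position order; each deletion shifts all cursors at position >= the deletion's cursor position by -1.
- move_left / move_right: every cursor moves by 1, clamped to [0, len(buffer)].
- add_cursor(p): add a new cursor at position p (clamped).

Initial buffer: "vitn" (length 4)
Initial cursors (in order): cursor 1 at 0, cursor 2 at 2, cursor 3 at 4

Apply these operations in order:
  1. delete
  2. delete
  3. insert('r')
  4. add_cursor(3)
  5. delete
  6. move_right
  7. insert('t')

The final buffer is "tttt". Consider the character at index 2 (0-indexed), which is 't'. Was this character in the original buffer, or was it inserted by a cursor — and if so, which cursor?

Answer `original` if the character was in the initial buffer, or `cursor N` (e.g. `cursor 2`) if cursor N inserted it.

Answer: cursor 3

Derivation:
After op 1 (delete): buffer="vt" (len 2), cursors c1@0 c2@1 c3@2, authorship ..
After op 2 (delete): buffer="" (len 0), cursors c1@0 c2@0 c3@0, authorship 
After op 3 (insert('r')): buffer="rrr" (len 3), cursors c1@3 c2@3 c3@3, authorship 123
After op 4 (add_cursor(3)): buffer="rrr" (len 3), cursors c1@3 c2@3 c3@3 c4@3, authorship 123
After op 5 (delete): buffer="" (len 0), cursors c1@0 c2@0 c3@0 c4@0, authorship 
After op 6 (move_right): buffer="" (len 0), cursors c1@0 c2@0 c3@0 c4@0, authorship 
After op 7 (insert('t')): buffer="tttt" (len 4), cursors c1@4 c2@4 c3@4 c4@4, authorship 1234
Authorship (.=original, N=cursor N): 1 2 3 4
Index 2: author = 3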